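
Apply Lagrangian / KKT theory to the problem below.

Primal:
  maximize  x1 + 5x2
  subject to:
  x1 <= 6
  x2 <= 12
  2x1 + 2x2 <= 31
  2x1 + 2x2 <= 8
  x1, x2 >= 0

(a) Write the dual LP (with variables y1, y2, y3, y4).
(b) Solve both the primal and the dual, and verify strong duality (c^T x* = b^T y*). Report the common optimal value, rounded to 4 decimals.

The standard primal-dual pair for 'max c^T x s.t. A x <= b, x >= 0' is:
  Dual:  min b^T y  s.t.  A^T y >= c,  y >= 0.

So the dual LP is:
  minimize  6y1 + 12y2 + 31y3 + 8y4
  subject to:
    y1 + 2y3 + 2y4 >= 1
    y2 + 2y3 + 2y4 >= 5
    y1, y2, y3, y4 >= 0

Solving the primal: x* = (0, 4).
  primal value c^T x* = 20.
Solving the dual: y* = (0, 0, 0, 2.5).
  dual value b^T y* = 20.
Strong duality: c^T x* = b^T y*. Confirmed.

20


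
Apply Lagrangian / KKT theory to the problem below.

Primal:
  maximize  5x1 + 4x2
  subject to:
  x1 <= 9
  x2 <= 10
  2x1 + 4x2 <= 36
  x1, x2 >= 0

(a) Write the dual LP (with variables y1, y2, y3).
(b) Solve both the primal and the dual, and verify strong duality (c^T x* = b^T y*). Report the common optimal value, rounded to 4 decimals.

The standard primal-dual pair for 'max c^T x s.t. A x <= b, x >= 0' is:
  Dual:  min b^T y  s.t.  A^T y >= c,  y >= 0.

So the dual LP is:
  minimize  9y1 + 10y2 + 36y3
  subject to:
    y1 + 2y3 >= 5
    y2 + 4y3 >= 4
    y1, y2, y3 >= 0

Solving the primal: x* = (9, 4.5).
  primal value c^T x* = 63.
Solving the dual: y* = (3, 0, 1).
  dual value b^T y* = 63.
Strong duality: c^T x* = b^T y*. Confirmed.

63


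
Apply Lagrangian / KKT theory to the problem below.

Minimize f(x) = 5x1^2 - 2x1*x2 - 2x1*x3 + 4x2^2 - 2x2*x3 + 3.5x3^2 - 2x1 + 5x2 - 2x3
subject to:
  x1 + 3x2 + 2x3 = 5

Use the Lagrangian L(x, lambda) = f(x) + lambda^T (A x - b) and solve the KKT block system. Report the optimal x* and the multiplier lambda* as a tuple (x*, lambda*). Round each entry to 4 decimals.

Form the Lagrangian:
  L(x, lambda) = (1/2) x^T Q x + c^T x + lambda^T (A x - b)
Stationarity (grad_x L = 0): Q x + c + A^T lambda = 0.
Primal feasibility: A x = b.

This gives the KKT block system:
  [ Q   A^T ] [ x     ]   [-c ]
  [ A    0  ] [ lambda ] = [ b ]

Solving the linear system:
  x*      = (0.7581, 0.5968, 1.2258)
  lambda* = (-1.9355)
  f(x*)   = 4.3468

x* = (0.7581, 0.5968, 1.2258), lambda* = (-1.9355)


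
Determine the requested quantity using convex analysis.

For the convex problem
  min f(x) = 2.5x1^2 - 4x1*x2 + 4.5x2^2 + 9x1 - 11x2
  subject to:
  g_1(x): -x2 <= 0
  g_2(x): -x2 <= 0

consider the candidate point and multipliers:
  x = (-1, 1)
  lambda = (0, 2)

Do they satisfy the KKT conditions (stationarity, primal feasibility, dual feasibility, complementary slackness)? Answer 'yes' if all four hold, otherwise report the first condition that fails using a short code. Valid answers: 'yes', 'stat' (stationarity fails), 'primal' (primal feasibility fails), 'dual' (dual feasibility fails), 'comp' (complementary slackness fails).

Gradient of f: grad f(x) = Q x + c = (0, 2)
Constraint values g_i(x) = a_i^T x - b_i:
  g_1((-1, 1)) = -1
  g_2((-1, 1)) = -1
Stationarity residual: grad f(x) + sum_i lambda_i a_i = (0, 0)
  -> stationarity OK
Primal feasibility (all g_i <= 0): OK
Dual feasibility (all lambda_i >= 0): OK
Complementary slackness (lambda_i * g_i(x) = 0 for all i): FAILS

Verdict: the first failing condition is complementary_slackness -> comp.

comp


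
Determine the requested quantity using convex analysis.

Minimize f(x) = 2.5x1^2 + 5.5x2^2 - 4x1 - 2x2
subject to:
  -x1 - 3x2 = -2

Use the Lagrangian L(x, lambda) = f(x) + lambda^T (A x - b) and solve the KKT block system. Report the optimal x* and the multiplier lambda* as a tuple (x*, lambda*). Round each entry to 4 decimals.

Form the Lagrangian:
  L(x, lambda) = (1/2) x^T Q x + c^T x + lambda^T (A x - b)
Stationarity (grad_x L = 0): Q x + c + A^T lambda = 0.
Primal feasibility: A x = b.

This gives the KKT block system:
  [ Q   A^T ] [ x     ]   [-c ]
  [ A    0  ] [ lambda ] = [ b ]

Solving the linear system:
  x*      = (0.9286, 0.3571)
  lambda* = (0.6429)
  f(x*)   = -1.5714

x* = (0.9286, 0.3571), lambda* = (0.6429)


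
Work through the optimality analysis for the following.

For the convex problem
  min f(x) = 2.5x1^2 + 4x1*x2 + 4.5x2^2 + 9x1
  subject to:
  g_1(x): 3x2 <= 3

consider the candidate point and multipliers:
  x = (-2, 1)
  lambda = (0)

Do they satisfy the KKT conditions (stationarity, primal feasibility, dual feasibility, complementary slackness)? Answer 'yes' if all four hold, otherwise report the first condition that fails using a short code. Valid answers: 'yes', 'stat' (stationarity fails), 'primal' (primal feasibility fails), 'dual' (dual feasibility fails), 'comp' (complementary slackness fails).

Gradient of f: grad f(x) = Q x + c = (3, 1)
Constraint values g_i(x) = a_i^T x - b_i:
  g_1((-2, 1)) = 0
Stationarity residual: grad f(x) + sum_i lambda_i a_i = (3, 1)
  -> stationarity FAILS
Primal feasibility (all g_i <= 0): OK
Dual feasibility (all lambda_i >= 0): OK
Complementary slackness (lambda_i * g_i(x) = 0 for all i): OK

Verdict: the first failing condition is stationarity -> stat.

stat


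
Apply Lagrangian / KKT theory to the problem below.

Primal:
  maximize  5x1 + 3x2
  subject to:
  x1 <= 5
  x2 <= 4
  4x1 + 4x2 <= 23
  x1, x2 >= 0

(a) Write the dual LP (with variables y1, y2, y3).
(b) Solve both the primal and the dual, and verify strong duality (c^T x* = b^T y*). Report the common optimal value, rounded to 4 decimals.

The standard primal-dual pair for 'max c^T x s.t. A x <= b, x >= 0' is:
  Dual:  min b^T y  s.t.  A^T y >= c,  y >= 0.

So the dual LP is:
  minimize  5y1 + 4y2 + 23y3
  subject to:
    y1 + 4y3 >= 5
    y2 + 4y3 >= 3
    y1, y2, y3 >= 0

Solving the primal: x* = (5, 0.75).
  primal value c^T x* = 27.25.
Solving the dual: y* = (2, 0, 0.75).
  dual value b^T y* = 27.25.
Strong duality: c^T x* = b^T y*. Confirmed.

27.25


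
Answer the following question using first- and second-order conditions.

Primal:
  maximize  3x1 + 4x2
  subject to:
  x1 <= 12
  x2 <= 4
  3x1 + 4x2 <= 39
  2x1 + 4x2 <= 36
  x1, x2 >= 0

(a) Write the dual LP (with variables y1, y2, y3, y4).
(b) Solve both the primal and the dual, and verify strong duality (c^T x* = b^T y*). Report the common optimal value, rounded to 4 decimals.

The standard primal-dual pair for 'max c^T x s.t. A x <= b, x >= 0' is:
  Dual:  min b^T y  s.t.  A^T y >= c,  y >= 0.

So the dual LP is:
  minimize  12y1 + 4y2 + 39y3 + 36y4
  subject to:
    y1 + 3y3 + 2y4 >= 3
    y2 + 4y3 + 4y4 >= 4
    y1, y2, y3, y4 >= 0

Solving the primal: x* = (12, 0.75).
  primal value c^T x* = 39.
Solving the dual: y* = (0, 0, 1, 0).
  dual value b^T y* = 39.
Strong duality: c^T x* = b^T y*. Confirmed.

39


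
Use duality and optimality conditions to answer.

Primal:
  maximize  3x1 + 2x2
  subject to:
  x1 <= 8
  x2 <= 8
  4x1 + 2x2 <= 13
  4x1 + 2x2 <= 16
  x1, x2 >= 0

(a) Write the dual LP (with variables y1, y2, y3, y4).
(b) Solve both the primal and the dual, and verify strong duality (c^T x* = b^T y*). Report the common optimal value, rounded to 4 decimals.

The standard primal-dual pair for 'max c^T x s.t. A x <= b, x >= 0' is:
  Dual:  min b^T y  s.t.  A^T y >= c,  y >= 0.

So the dual LP is:
  minimize  8y1 + 8y2 + 13y3 + 16y4
  subject to:
    y1 + 4y3 + 4y4 >= 3
    y2 + 2y3 + 2y4 >= 2
    y1, y2, y3, y4 >= 0

Solving the primal: x* = (0, 6.5).
  primal value c^T x* = 13.
Solving the dual: y* = (0, 0, 1, 0).
  dual value b^T y* = 13.
Strong duality: c^T x* = b^T y*. Confirmed.

13


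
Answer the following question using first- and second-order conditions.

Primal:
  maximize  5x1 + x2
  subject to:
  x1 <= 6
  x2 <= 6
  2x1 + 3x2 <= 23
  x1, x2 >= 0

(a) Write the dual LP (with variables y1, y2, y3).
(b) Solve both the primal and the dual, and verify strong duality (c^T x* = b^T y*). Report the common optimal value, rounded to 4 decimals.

The standard primal-dual pair for 'max c^T x s.t. A x <= b, x >= 0' is:
  Dual:  min b^T y  s.t.  A^T y >= c,  y >= 0.

So the dual LP is:
  minimize  6y1 + 6y2 + 23y3
  subject to:
    y1 + 2y3 >= 5
    y2 + 3y3 >= 1
    y1, y2, y3 >= 0

Solving the primal: x* = (6, 3.6667).
  primal value c^T x* = 33.6667.
Solving the dual: y* = (4.3333, 0, 0.3333).
  dual value b^T y* = 33.6667.
Strong duality: c^T x* = b^T y*. Confirmed.

33.6667


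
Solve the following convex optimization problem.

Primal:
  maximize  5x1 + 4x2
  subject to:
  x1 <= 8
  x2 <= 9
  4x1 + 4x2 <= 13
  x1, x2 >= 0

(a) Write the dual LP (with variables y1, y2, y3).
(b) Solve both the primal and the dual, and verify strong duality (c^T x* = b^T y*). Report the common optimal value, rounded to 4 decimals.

The standard primal-dual pair for 'max c^T x s.t. A x <= b, x >= 0' is:
  Dual:  min b^T y  s.t.  A^T y >= c,  y >= 0.

So the dual LP is:
  minimize  8y1 + 9y2 + 13y3
  subject to:
    y1 + 4y3 >= 5
    y2 + 4y3 >= 4
    y1, y2, y3 >= 0

Solving the primal: x* = (3.25, 0).
  primal value c^T x* = 16.25.
Solving the dual: y* = (0, 0, 1.25).
  dual value b^T y* = 16.25.
Strong duality: c^T x* = b^T y*. Confirmed.

16.25


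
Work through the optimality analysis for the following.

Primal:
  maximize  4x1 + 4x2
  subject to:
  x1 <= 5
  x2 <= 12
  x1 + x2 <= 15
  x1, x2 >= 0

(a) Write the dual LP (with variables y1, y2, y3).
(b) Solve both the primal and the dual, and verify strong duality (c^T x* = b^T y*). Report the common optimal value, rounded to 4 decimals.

The standard primal-dual pair for 'max c^T x s.t. A x <= b, x >= 0' is:
  Dual:  min b^T y  s.t.  A^T y >= c,  y >= 0.

So the dual LP is:
  minimize  5y1 + 12y2 + 15y3
  subject to:
    y1 + y3 >= 4
    y2 + y3 >= 4
    y1, y2, y3 >= 0

Solving the primal: x* = (3, 12).
  primal value c^T x* = 60.
Solving the dual: y* = (0, 0, 4).
  dual value b^T y* = 60.
Strong duality: c^T x* = b^T y*. Confirmed.

60


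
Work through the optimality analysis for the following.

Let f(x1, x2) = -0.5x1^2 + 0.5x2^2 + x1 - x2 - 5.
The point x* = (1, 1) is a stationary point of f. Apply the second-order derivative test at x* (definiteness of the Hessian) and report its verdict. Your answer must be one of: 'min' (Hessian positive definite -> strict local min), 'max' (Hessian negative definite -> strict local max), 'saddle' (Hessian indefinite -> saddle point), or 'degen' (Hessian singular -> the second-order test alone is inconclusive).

Compute the Hessian H = grad^2 f:
  H = [[-1, 0], [0, 1]]
Verify stationarity: grad f(x*) = H x* + g = (0, 0).
Eigenvalues of H: -1, 1.
Eigenvalues have mixed signs, so H is indefinite -> x* is a saddle point.

saddle


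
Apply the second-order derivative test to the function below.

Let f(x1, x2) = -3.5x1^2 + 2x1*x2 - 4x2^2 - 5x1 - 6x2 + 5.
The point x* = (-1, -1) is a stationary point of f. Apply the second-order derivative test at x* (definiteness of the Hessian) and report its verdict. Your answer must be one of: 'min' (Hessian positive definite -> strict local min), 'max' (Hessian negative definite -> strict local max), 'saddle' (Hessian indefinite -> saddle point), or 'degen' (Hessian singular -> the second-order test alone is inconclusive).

Compute the Hessian H = grad^2 f:
  H = [[-7, 2], [2, -8]]
Verify stationarity: grad f(x*) = H x* + g = (0, 0).
Eigenvalues of H: -9.5616, -5.4384.
Both eigenvalues < 0, so H is negative definite -> x* is a strict local max.

max


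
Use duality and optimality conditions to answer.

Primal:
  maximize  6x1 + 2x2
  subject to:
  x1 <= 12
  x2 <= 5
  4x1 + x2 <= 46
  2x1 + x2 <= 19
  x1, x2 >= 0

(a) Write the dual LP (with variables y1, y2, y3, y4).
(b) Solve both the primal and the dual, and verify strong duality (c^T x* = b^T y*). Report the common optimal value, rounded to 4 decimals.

The standard primal-dual pair for 'max c^T x s.t. A x <= b, x >= 0' is:
  Dual:  min b^T y  s.t.  A^T y >= c,  y >= 0.

So the dual LP is:
  minimize  12y1 + 5y2 + 46y3 + 19y4
  subject to:
    y1 + 4y3 + 2y4 >= 6
    y2 + y3 + y4 >= 2
    y1, y2, y3, y4 >= 0

Solving the primal: x* = (9.5, 0).
  primal value c^T x* = 57.
Solving the dual: y* = (0, 0, 0, 3).
  dual value b^T y* = 57.
Strong duality: c^T x* = b^T y*. Confirmed.

57


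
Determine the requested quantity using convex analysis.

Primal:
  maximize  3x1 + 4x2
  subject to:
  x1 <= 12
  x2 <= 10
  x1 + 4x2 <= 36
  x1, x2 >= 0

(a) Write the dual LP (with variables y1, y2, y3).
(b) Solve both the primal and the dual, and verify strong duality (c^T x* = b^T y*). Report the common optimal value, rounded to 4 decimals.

The standard primal-dual pair for 'max c^T x s.t. A x <= b, x >= 0' is:
  Dual:  min b^T y  s.t.  A^T y >= c,  y >= 0.

So the dual LP is:
  minimize  12y1 + 10y2 + 36y3
  subject to:
    y1 + y3 >= 3
    y2 + 4y3 >= 4
    y1, y2, y3 >= 0

Solving the primal: x* = (12, 6).
  primal value c^T x* = 60.
Solving the dual: y* = (2, 0, 1).
  dual value b^T y* = 60.
Strong duality: c^T x* = b^T y*. Confirmed.

60


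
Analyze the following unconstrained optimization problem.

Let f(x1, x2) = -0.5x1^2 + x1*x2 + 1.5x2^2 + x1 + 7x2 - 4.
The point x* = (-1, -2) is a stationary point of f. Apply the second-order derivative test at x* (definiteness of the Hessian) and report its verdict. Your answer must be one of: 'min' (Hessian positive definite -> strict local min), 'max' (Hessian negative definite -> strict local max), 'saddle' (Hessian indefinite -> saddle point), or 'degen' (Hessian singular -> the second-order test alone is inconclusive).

Compute the Hessian H = grad^2 f:
  H = [[-1, 1], [1, 3]]
Verify stationarity: grad f(x*) = H x* + g = (0, 0).
Eigenvalues of H: -1.2361, 3.2361.
Eigenvalues have mixed signs, so H is indefinite -> x* is a saddle point.

saddle


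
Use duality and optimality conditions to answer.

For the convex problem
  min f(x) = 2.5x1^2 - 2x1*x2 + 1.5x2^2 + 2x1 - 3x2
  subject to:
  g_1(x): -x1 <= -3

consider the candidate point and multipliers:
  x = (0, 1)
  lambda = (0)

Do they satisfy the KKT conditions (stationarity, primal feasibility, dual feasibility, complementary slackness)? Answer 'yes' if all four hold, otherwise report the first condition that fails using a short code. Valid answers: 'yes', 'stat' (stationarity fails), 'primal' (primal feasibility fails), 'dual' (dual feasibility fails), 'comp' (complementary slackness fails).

Gradient of f: grad f(x) = Q x + c = (0, 0)
Constraint values g_i(x) = a_i^T x - b_i:
  g_1((0, 1)) = 3
Stationarity residual: grad f(x) + sum_i lambda_i a_i = (0, 0)
  -> stationarity OK
Primal feasibility (all g_i <= 0): FAILS
Dual feasibility (all lambda_i >= 0): OK
Complementary slackness (lambda_i * g_i(x) = 0 for all i): OK

Verdict: the first failing condition is primal_feasibility -> primal.

primal


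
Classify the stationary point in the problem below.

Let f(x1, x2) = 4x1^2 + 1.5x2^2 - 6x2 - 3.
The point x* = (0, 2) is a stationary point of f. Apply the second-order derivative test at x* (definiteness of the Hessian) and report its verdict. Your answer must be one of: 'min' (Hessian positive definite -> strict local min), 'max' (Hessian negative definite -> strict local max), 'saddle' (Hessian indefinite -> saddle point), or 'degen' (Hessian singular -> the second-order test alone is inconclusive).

Compute the Hessian H = grad^2 f:
  H = [[8, 0], [0, 3]]
Verify stationarity: grad f(x*) = H x* + g = (0, 0).
Eigenvalues of H: 3, 8.
Both eigenvalues > 0, so H is positive definite -> x* is a strict local min.

min


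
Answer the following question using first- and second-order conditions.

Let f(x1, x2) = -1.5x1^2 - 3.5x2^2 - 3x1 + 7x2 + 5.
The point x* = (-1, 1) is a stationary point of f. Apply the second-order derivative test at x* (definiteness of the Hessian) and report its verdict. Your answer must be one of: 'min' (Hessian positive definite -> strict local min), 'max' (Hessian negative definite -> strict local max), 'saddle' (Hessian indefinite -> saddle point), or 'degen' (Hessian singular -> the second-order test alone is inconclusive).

Compute the Hessian H = grad^2 f:
  H = [[-3, 0], [0, -7]]
Verify stationarity: grad f(x*) = H x* + g = (0, 0).
Eigenvalues of H: -7, -3.
Both eigenvalues < 0, so H is negative definite -> x* is a strict local max.

max


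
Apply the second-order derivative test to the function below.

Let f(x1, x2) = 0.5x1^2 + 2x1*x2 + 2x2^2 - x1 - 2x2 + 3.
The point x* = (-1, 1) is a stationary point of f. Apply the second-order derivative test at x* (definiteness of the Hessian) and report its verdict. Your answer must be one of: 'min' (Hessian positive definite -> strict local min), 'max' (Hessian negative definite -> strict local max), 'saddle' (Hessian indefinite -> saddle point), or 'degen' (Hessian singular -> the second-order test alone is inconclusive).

Compute the Hessian H = grad^2 f:
  H = [[1, 2], [2, 4]]
Verify stationarity: grad f(x*) = H x* + g = (0, 0).
Eigenvalues of H: 0, 5.
H has a zero eigenvalue (singular; positive semidefinite but not definite), so H is neither positive definite, negative definite, nor indefinite. The second-order test alone is inconclusive -> degen.
(Indeed, f is constant along the null direction of H through x*, so x* is not a strict local extremum.)

degen


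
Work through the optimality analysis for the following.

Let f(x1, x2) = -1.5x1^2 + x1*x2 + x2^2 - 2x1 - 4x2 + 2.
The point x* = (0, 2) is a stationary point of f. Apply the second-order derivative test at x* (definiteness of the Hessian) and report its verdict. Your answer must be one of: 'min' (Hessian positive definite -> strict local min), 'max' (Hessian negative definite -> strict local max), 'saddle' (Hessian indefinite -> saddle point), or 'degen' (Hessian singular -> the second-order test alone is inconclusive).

Compute the Hessian H = grad^2 f:
  H = [[-3, 1], [1, 2]]
Verify stationarity: grad f(x*) = H x* + g = (0, 0).
Eigenvalues of H: -3.1926, 2.1926.
Eigenvalues have mixed signs, so H is indefinite -> x* is a saddle point.

saddle


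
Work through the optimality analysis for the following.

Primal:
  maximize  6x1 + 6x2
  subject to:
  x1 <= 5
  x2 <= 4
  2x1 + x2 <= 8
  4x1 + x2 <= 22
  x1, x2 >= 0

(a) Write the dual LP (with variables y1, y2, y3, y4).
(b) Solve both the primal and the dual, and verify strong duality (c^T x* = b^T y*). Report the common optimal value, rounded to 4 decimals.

The standard primal-dual pair for 'max c^T x s.t. A x <= b, x >= 0' is:
  Dual:  min b^T y  s.t.  A^T y >= c,  y >= 0.

So the dual LP is:
  minimize  5y1 + 4y2 + 8y3 + 22y4
  subject to:
    y1 + 2y3 + 4y4 >= 6
    y2 + y3 + y4 >= 6
    y1, y2, y3, y4 >= 0

Solving the primal: x* = (2, 4).
  primal value c^T x* = 36.
Solving the dual: y* = (0, 3, 3, 0).
  dual value b^T y* = 36.
Strong duality: c^T x* = b^T y*. Confirmed.

36


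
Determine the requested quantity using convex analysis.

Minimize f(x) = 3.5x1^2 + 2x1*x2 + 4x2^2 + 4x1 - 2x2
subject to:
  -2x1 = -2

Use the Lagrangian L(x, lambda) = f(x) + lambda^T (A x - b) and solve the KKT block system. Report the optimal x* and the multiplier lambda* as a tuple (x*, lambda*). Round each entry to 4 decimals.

Form the Lagrangian:
  L(x, lambda) = (1/2) x^T Q x + c^T x + lambda^T (A x - b)
Stationarity (grad_x L = 0): Q x + c + A^T lambda = 0.
Primal feasibility: A x = b.

This gives the KKT block system:
  [ Q   A^T ] [ x     ]   [-c ]
  [ A    0  ] [ lambda ] = [ b ]

Solving the linear system:
  x*      = (1, 0)
  lambda* = (5.5)
  f(x*)   = 7.5

x* = (1, 0), lambda* = (5.5)


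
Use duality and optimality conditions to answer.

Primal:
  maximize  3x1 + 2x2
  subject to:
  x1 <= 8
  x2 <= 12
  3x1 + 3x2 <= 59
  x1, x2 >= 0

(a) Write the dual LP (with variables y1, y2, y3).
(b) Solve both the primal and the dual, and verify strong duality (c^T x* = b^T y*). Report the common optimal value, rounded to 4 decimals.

The standard primal-dual pair for 'max c^T x s.t. A x <= b, x >= 0' is:
  Dual:  min b^T y  s.t.  A^T y >= c,  y >= 0.

So the dual LP is:
  minimize  8y1 + 12y2 + 59y3
  subject to:
    y1 + 3y3 >= 3
    y2 + 3y3 >= 2
    y1, y2, y3 >= 0

Solving the primal: x* = (8, 11.6667).
  primal value c^T x* = 47.3333.
Solving the dual: y* = (1, 0, 0.6667).
  dual value b^T y* = 47.3333.
Strong duality: c^T x* = b^T y*. Confirmed.

47.3333


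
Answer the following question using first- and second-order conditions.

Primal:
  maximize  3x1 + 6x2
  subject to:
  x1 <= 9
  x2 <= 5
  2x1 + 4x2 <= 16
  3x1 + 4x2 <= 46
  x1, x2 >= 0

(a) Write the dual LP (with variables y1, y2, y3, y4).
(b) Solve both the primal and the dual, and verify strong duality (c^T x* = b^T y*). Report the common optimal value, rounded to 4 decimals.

The standard primal-dual pair for 'max c^T x s.t. A x <= b, x >= 0' is:
  Dual:  min b^T y  s.t.  A^T y >= c,  y >= 0.

So the dual LP is:
  minimize  9y1 + 5y2 + 16y3 + 46y4
  subject to:
    y1 + 2y3 + 3y4 >= 3
    y2 + 4y3 + 4y4 >= 6
    y1, y2, y3, y4 >= 0

Solving the primal: x* = (8, 0).
  primal value c^T x* = 24.
Solving the dual: y* = (0, 0, 1.5, 0).
  dual value b^T y* = 24.
Strong duality: c^T x* = b^T y*. Confirmed.

24


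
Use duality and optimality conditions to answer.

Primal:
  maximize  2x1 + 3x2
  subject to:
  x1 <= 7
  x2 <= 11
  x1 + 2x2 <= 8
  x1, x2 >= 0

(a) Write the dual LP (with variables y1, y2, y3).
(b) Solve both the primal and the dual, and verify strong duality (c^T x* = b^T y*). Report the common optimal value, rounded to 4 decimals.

The standard primal-dual pair for 'max c^T x s.t. A x <= b, x >= 0' is:
  Dual:  min b^T y  s.t.  A^T y >= c,  y >= 0.

So the dual LP is:
  minimize  7y1 + 11y2 + 8y3
  subject to:
    y1 + y3 >= 2
    y2 + 2y3 >= 3
    y1, y2, y3 >= 0

Solving the primal: x* = (7, 0.5).
  primal value c^T x* = 15.5.
Solving the dual: y* = (0.5, 0, 1.5).
  dual value b^T y* = 15.5.
Strong duality: c^T x* = b^T y*. Confirmed.

15.5


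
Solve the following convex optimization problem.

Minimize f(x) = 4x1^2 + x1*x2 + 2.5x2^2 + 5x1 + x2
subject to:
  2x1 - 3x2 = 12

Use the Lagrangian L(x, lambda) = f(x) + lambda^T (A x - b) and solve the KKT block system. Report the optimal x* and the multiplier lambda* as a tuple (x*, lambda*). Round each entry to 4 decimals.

Form the Lagrangian:
  L(x, lambda) = (1/2) x^T Q x + c^T x + lambda^T (A x - b)
Stationarity (grad_x L = 0): Q x + c + A^T lambda = 0.
Primal feasibility: A x = b.

This gives the KKT block system:
  [ Q   A^T ] [ x     ]   [-c ]
  [ A    0  ] [ lambda ] = [ b ]

Solving the linear system:
  x*      = (1.0096, -3.3269)
  lambda* = (-4.875)
  f(x*)   = 30.1106

x* = (1.0096, -3.3269), lambda* = (-4.875)


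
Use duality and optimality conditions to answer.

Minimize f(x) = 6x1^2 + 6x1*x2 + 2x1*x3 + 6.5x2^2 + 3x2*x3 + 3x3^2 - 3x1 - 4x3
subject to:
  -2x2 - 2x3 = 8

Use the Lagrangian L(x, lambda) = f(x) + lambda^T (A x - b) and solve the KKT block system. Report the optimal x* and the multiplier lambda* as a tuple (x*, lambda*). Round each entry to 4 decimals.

Form the Lagrangian:
  L(x, lambda) = (1/2) x^T Q x + c^T x + lambda^T (A x - b)
Stationarity (grad_x L = 0): Q x + c + A^T lambda = 0.
Primal feasibility: A x = b.

This gives the KKT block system:
  [ Q   A^T ] [ x     ]   [-c ]
  [ A    0  ] [ lambda ] = [ b ]

Solving the linear system:
  x*      = (1.4786, -1.6857, -2.3143)
  lambda* = (-9.9929)
  f(x*)   = 42.3821

x* = (1.4786, -1.6857, -2.3143), lambda* = (-9.9929)


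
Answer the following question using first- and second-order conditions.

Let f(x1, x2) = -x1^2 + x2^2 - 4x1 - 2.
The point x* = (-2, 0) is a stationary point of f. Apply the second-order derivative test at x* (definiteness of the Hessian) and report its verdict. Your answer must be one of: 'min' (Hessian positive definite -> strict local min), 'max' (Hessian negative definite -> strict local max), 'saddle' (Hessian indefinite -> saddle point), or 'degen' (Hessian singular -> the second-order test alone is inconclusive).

Compute the Hessian H = grad^2 f:
  H = [[-2, 0], [0, 2]]
Verify stationarity: grad f(x*) = H x* + g = (0, 0).
Eigenvalues of H: -2, 2.
Eigenvalues have mixed signs, so H is indefinite -> x* is a saddle point.

saddle


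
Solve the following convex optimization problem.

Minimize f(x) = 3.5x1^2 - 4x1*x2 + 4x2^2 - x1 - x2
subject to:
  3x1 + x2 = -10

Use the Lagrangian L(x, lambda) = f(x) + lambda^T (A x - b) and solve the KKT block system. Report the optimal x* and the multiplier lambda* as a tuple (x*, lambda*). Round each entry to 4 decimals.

Form the Lagrangian:
  L(x, lambda) = (1/2) x^T Q x + c^T x + lambda^T (A x - b)
Stationarity (grad_x L = 0): Q x + c + A^T lambda = 0.
Primal feasibility: A x = b.

This gives the KKT block system:
  [ Q   A^T ] [ x     ]   [-c ]
  [ A    0  ] [ lambda ] = [ b ]

Solving the linear system:
  x*      = (-2.7379, -1.7864)
  lambda* = (4.3398)
  f(x*)   = 23.9612

x* = (-2.7379, -1.7864), lambda* = (4.3398)


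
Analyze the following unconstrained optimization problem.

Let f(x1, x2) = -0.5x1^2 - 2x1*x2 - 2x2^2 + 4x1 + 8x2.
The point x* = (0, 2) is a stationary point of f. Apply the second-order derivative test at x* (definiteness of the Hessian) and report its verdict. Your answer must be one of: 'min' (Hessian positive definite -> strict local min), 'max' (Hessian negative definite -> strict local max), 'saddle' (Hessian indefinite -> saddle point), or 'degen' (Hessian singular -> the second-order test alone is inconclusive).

Compute the Hessian H = grad^2 f:
  H = [[-1, -2], [-2, -4]]
Verify stationarity: grad f(x*) = H x* + g = (0, 0).
Eigenvalues of H: -5, 0.
H has a zero eigenvalue (singular; negative semidefinite but not definite), so H is neither positive definite, negative definite, nor indefinite. The second-order test alone is inconclusive -> degen.
(Indeed, f is constant along the null direction of H through x*, so x* is not a strict local extremum.)

degen


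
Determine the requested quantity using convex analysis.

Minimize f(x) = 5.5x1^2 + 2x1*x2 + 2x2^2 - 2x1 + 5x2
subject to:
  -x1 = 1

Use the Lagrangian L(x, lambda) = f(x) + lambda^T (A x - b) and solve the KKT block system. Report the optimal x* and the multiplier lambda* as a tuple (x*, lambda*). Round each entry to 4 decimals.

Form the Lagrangian:
  L(x, lambda) = (1/2) x^T Q x + c^T x + lambda^T (A x - b)
Stationarity (grad_x L = 0): Q x + c + A^T lambda = 0.
Primal feasibility: A x = b.

This gives the KKT block system:
  [ Q   A^T ] [ x     ]   [-c ]
  [ A    0  ] [ lambda ] = [ b ]

Solving the linear system:
  x*      = (-1, -0.75)
  lambda* = (-14.5)
  f(x*)   = 6.375

x* = (-1, -0.75), lambda* = (-14.5)


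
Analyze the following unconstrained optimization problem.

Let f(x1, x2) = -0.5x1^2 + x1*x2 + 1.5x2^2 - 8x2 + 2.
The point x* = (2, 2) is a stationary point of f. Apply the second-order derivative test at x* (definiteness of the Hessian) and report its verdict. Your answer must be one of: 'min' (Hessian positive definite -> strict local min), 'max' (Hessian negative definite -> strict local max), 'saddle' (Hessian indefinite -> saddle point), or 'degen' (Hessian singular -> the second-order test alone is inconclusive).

Compute the Hessian H = grad^2 f:
  H = [[-1, 1], [1, 3]]
Verify stationarity: grad f(x*) = H x* + g = (0, 0).
Eigenvalues of H: -1.2361, 3.2361.
Eigenvalues have mixed signs, so H is indefinite -> x* is a saddle point.

saddle


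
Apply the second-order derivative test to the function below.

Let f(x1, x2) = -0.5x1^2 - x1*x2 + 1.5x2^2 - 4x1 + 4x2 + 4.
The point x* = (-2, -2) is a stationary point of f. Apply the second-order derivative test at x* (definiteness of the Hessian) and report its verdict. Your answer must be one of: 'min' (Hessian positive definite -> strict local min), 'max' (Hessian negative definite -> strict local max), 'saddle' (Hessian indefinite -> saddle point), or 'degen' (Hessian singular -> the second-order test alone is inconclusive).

Compute the Hessian H = grad^2 f:
  H = [[-1, -1], [-1, 3]]
Verify stationarity: grad f(x*) = H x* + g = (0, 0).
Eigenvalues of H: -1.2361, 3.2361.
Eigenvalues have mixed signs, so H is indefinite -> x* is a saddle point.

saddle


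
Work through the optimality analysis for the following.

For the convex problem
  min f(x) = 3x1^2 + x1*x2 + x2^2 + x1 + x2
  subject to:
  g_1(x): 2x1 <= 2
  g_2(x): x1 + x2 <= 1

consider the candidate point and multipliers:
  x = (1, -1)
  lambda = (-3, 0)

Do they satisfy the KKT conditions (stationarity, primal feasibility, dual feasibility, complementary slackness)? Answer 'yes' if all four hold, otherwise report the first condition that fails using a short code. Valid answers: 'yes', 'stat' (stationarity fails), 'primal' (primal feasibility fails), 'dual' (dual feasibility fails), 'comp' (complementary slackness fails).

Gradient of f: grad f(x) = Q x + c = (6, 0)
Constraint values g_i(x) = a_i^T x - b_i:
  g_1((1, -1)) = 0
  g_2((1, -1)) = -1
Stationarity residual: grad f(x) + sum_i lambda_i a_i = (0, 0)
  -> stationarity OK
Primal feasibility (all g_i <= 0): OK
Dual feasibility (all lambda_i >= 0): FAILS
Complementary slackness (lambda_i * g_i(x) = 0 for all i): OK

Verdict: the first failing condition is dual_feasibility -> dual.

dual


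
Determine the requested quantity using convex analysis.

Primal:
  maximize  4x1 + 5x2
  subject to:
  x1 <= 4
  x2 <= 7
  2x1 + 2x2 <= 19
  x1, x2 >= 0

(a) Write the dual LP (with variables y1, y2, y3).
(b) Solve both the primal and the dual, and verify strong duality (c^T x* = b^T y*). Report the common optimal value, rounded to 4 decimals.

The standard primal-dual pair for 'max c^T x s.t. A x <= b, x >= 0' is:
  Dual:  min b^T y  s.t.  A^T y >= c,  y >= 0.

So the dual LP is:
  minimize  4y1 + 7y2 + 19y3
  subject to:
    y1 + 2y3 >= 4
    y2 + 2y3 >= 5
    y1, y2, y3 >= 0

Solving the primal: x* = (2.5, 7).
  primal value c^T x* = 45.
Solving the dual: y* = (0, 1, 2).
  dual value b^T y* = 45.
Strong duality: c^T x* = b^T y*. Confirmed.

45


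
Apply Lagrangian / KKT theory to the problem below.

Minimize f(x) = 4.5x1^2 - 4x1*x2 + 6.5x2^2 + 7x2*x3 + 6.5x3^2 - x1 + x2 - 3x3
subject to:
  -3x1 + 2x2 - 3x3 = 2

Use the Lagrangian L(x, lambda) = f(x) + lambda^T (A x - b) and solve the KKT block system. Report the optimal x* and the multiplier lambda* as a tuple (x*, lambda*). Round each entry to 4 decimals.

Form the Lagrangian:
  L(x, lambda) = (1/2) x^T Q x + c^T x + lambda^T (A x - b)
Stationarity (grad_x L = 0): Q x + c + A^T lambda = 0.
Primal feasibility: A x = b.

This gives the KKT block system:
  [ Q   A^T ] [ x     ]   [-c ]
  [ A    0  ] [ lambda ] = [ b ]

Solving the linear system:
  x*      = (-0.3228, 0.1813, -0.223)
  lambda* = (-1.5434)
  f(x*)   = 2.13

x* = (-0.3228, 0.1813, -0.223), lambda* = (-1.5434)


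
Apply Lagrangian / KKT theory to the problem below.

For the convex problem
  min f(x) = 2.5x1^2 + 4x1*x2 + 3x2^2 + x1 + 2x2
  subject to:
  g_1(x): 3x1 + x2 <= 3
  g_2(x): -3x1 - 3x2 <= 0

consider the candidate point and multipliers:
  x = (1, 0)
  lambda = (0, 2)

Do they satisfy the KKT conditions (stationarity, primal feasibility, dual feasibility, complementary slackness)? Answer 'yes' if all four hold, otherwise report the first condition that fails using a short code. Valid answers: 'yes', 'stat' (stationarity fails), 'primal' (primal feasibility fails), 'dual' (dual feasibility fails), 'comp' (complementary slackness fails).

Gradient of f: grad f(x) = Q x + c = (6, 6)
Constraint values g_i(x) = a_i^T x - b_i:
  g_1((1, 0)) = 0
  g_2((1, 0)) = -3
Stationarity residual: grad f(x) + sum_i lambda_i a_i = (0, 0)
  -> stationarity OK
Primal feasibility (all g_i <= 0): OK
Dual feasibility (all lambda_i >= 0): OK
Complementary slackness (lambda_i * g_i(x) = 0 for all i): FAILS

Verdict: the first failing condition is complementary_slackness -> comp.

comp


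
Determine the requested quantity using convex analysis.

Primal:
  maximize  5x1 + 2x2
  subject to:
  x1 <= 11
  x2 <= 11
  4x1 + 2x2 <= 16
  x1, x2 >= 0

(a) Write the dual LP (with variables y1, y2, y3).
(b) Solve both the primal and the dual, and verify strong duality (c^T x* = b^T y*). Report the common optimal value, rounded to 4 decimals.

The standard primal-dual pair for 'max c^T x s.t. A x <= b, x >= 0' is:
  Dual:  min b^T y  s.t.  A^T y >= c,  y >= 0.

So the dual LP is:
  minimize  11y1 + 11y2 + 16y3
  subject to:
    y1 + 4y3 >= 5
    y2 + 2y3 >= 2
    y1, y2, y3 >= 0

Solving the primal: x* = (4, 0).
  primal value c^T x* = 20.
Solving the dual: y* = (0, 0, 1.25).
  dual value b^T y* = 20.
Strong duality: c^T x* = b^T y*. Confirmed.

20


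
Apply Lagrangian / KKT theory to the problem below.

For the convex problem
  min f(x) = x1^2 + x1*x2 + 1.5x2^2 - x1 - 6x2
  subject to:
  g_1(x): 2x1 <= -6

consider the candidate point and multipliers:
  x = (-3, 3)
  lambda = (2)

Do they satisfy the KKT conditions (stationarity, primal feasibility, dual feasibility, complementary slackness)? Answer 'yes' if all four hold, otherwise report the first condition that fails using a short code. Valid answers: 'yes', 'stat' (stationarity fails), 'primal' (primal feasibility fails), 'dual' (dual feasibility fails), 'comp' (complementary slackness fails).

Gradient of f: grad f(x) = Q x + c = (-4, 0)
Constraint values g_i(x) = a_i^T x - b_i:
  g_1((-3, 3)) = 0
Stationarity residual: grad f(x) + sum_i lambda_i a_i = (0, 0)
  -> stationarity OK
Primal feasibility (all g_i <= 0): OK
Dual feasibility (all lambda_i >= 0): OK
Complementary slackness (lambda_i * g_i(x) = 0 for all i): OK

Verdict: yes, KKT holds.

yes


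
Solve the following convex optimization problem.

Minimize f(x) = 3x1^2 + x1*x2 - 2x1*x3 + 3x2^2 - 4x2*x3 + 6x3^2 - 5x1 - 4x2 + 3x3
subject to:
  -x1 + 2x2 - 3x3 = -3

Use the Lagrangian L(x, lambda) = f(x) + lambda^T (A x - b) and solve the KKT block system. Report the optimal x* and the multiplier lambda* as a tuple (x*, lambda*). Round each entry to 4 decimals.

Form the Lagrangian:
  L(x, lambda) = (1/2) x^T Q x + c^T x + lambda^T (A x - b)
Stationarity (grad_x L = 0): Q x + c + A^T lambda = 0.
Primal feasibility: A x = b.

This gives the KKT block system:
  [ Q   A^T ] [ x     ]   [-c ]
  [ A    0  ] [ lambda ] = [ b ]

Solving the linear system:
  x*      = (1.395, 0.0542, 0.5711)
  lambda* = (2.2822)
  f(x*)   = 0.684

x* = (1.395, 0.0542, 0.5711), lambda* = (2.2822)


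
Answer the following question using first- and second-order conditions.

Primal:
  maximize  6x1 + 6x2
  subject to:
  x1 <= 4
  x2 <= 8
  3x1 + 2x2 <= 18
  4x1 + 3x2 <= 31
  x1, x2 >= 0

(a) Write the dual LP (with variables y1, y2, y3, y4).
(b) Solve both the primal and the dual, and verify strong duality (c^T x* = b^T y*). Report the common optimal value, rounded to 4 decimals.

The standard primal-dual pair for 'max c^T x s.t. A x <= b, x >= 0' is:
  Dual:  min b^T y  s.t.  A^T y >= c,  y >= 0.

So the dual LP is:
  minimize  4y1 + 8y2 + 18y3 + 31y4
  subject to:
    y1 + 3y3 + 4y4 >= 6
    y2 + 2y3 + 3y4 >= 6
    y1, y2, y3, y4 >= 0

Solving the primal: x* = (0.6667, 8).
  primal value c^T x* = 52.
Solving the dual: y* = (0, 2, 2, 0).
  dual value b^T y* = 52.
Strong duality: c^T x* = b^T y*. Confirmed.

52


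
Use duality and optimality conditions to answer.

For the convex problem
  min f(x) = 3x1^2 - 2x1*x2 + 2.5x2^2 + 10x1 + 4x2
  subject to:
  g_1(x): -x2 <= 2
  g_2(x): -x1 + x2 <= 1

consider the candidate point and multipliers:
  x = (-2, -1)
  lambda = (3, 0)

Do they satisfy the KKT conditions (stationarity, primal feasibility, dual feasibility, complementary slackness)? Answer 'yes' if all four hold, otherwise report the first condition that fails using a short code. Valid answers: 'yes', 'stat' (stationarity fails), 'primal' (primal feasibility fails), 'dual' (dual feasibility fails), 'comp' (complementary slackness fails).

Gradient of f: grad f(x) = Q x + c = (0, 3)
Constraint values g_i(x) = a_i^T x - b_i:
  g_1((-2, -1)) = -1
  g_2((-2, -1)) = 0
Stationarity residual: grad f(x) + sum_i lambda_i a_i = (0, 0)
  -> stationarity OK
Primal feasibility (all g_i <= 0): OK
Dual feasibility (all lambda_i >= 0): OK
Complementary slackness (lambda_i * g_i(x) = 0 for all i): FAILS

Verdict: the first failing condition is complementary_slackness -> comp.

comp


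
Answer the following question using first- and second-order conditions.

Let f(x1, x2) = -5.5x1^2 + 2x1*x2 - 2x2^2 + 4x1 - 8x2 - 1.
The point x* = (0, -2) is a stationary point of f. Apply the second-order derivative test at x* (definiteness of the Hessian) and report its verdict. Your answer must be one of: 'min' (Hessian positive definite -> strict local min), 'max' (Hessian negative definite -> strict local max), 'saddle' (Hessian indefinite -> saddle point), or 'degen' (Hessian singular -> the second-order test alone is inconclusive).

Compute the Hessian H = grad^2 f:
  H = [[-11, 2], [2, -4]]
Verify stationarity: grad f(x*) = H x* + g = (0, 0).
Eigenvalues of H: -11.5311, -3.4689.
Both eigenvalues < 0, so H is negative definite -> x* is a strict local max.

max


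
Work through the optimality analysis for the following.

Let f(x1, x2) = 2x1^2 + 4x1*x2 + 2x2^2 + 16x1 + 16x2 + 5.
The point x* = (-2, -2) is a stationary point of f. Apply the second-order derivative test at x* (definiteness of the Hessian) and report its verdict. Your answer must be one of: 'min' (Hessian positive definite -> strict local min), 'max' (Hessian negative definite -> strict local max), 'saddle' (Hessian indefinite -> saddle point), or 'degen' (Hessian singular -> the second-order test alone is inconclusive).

Compute the Hessian H = grad^2 f:
  H = [[4, 4], [4, 4]]
Verify stationarity: grad f(x*) = H x* + g = (0, 0).
Eigenvalues of H: 0, 8.
H has a zero eigenvalue (singular; positive semidefinite but not definite), so H is neither positive definite, negative definite, nor indefinite. The second-order test alone is inconclusive -> degen.
(Indeed, f is constant along the null direction of H through x*, so x* is not a strict local extremum.)

degen


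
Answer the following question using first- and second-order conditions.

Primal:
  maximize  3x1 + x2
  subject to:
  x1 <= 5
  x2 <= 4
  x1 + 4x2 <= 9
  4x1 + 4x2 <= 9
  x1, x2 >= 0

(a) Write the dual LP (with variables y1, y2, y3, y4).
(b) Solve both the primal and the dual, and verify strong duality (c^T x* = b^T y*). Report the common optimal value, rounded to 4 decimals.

The standard primal-dual pair for 'max c^T x s.t. A x <= b, x >= 0' is:
  Dual:  min b^T y  s.t.  A^T y >= c,  y >= 0.

So the dual LP is:
  minimize  5y1 + 4y2 + 9y3 + 9y4
  subject to:
    y1 + y3 + 4y4 >= 3
    y2 + 4y3 + 4y4 >= 1
    y1, y2, y3, y4 >= 0

Solving the primal: x* = (2.25, 0).
  primal value c^T x* = 6.75.
Solving the dual: y* = (0, 0, 0, 0.75).
  dual value b^T y* = 6.75.
Strong duality: c^T x* = b^T y*. Confirmed.

6.75


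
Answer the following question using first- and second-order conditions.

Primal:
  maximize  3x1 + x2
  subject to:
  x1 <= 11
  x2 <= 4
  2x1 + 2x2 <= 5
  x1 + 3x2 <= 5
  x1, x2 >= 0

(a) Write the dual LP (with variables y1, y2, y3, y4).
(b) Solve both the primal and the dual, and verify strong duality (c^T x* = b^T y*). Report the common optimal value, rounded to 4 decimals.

The standard primal-dual pair for 'max c^T x s.t. A x <= b, x >= 0' is:
  Dual:  min b^T y  s.t.  A^T y >= c,  y >= 0.

So the dual LP is:
  minimize  11y1 + 4y2 + 5y3 + 5y4
  subject to:
    y1 + 2y3 + y4 >= 3
    y2 + 2y3 + 3y4 >= 1
    y1, y2, y3, y4 >= 0

Solving the primal: x* = (2.5, 0).
  primal value c^T x* = 7.5.
Solving the dual: y* = (0, 0, 1.5, 0).
  dual value b^T y* = 7.5.
Strong duality: c^T x* = b^T y*. Confirmed.

7.5


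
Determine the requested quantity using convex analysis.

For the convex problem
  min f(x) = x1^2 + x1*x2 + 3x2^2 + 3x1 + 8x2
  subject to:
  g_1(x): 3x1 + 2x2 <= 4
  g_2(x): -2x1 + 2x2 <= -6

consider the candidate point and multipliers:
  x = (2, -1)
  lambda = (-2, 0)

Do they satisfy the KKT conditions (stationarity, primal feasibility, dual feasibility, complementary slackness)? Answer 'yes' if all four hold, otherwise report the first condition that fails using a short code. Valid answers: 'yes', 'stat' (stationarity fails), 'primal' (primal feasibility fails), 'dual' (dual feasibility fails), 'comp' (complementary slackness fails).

Gradient of f: grad f(x) = Q x + c = (6, 4)
Constraint values g_i(x) = a_i^T x - b_i:
  g_1((2, -1)) = 0
  g_2((2, -1)) = 0
Stationarity residual: grad f(x) + sum_i lambda_i a_i = (0, 0)
  -> stationarity OK
Primal feasibility (all g_i <= 0): OK
Dual feasibility (all lambda_i >= 0): FAILS
Complementary slackness (lambda_i * g_i(x) = 0 for all i): OK

Verdict: the first failing condition is dual_feasibility -> dual.

dual
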